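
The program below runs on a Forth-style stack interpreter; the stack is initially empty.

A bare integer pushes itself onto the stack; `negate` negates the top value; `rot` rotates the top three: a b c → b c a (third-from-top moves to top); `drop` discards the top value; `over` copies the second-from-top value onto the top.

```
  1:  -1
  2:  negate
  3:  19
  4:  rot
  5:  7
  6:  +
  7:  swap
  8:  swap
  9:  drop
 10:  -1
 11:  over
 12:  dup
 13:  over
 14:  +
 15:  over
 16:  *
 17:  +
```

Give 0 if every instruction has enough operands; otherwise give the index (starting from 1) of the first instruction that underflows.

4

-1     -> [-1]
negate -> [1]
19     -> [1, 19]
rot  — needs 3 operands, stack has 2 → underflow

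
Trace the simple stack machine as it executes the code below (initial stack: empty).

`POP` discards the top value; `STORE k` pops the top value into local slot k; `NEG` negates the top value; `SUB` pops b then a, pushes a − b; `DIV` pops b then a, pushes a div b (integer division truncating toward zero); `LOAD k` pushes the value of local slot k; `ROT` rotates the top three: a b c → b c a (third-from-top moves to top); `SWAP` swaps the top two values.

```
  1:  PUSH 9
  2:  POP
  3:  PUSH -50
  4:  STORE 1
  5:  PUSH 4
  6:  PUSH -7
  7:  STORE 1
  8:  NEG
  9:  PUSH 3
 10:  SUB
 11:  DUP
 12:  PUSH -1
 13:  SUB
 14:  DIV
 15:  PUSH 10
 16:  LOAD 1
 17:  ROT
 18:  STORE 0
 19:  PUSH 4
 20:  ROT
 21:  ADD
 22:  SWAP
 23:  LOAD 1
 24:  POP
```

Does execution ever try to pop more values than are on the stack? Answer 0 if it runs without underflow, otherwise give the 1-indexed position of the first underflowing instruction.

0

PUSH 9   → 9
POP      → (empty)
PUSH -50 → -50
STORE 1  → (empty)
PUSH 4   → 4
PUSH -7  → 4 -7
STORE 1  → 4
NEG      → -4
PUSH 3   → -4 3
SUB      → -7
DUP      → -7 -7
PUSH -1  → -7 -7 -1
SUB      → -7 -6
DIV      → 1
PUSH 10  → 1 10
LOAD 1   → 1 10 -7
ROT      → 10 -7 1
STORE 0  → 10 -7
PUSH 4   → 10 -7 4
ROT      → -7 4 10
ADD      → -7 14
SWAP     → 14 -7
LOAD 1   → 14 -7 -7
POP      → 14 -7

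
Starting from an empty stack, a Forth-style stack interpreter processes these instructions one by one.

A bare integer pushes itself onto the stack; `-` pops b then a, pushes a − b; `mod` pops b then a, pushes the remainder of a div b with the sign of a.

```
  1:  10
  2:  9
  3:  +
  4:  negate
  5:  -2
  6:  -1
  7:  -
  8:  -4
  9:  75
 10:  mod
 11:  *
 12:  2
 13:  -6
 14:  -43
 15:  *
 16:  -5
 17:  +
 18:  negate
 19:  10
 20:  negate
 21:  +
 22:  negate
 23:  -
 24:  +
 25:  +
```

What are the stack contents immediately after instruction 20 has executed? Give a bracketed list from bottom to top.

[-19, 4, 2, -253, -10]

10      [10]
9       [10, 9]
+       [19]
negate  [-19]
-2      [-19, -2]
-1      [-19, -2, -1]
-       [-19, -1]
-4      [-19, -1, -4]
75      [-19, -1, -4, 75]
mod     [-19, -1, -4]
*       [-19, 4]
2       [-19, 4, 2]
-6      [-19, 4, 2, -6]
-43     [-19, 4, 2, -6, -43]
*       [-19, 4, 2, 258]
-5      [-19, 4, 2, 258, -5]
+       [-19, 4, 2, 253]
negate  [-19, 4, 2, -253]
10      [-19, 4, 2, -253, 10]
negate  [-19, 4, 2, -253, -10]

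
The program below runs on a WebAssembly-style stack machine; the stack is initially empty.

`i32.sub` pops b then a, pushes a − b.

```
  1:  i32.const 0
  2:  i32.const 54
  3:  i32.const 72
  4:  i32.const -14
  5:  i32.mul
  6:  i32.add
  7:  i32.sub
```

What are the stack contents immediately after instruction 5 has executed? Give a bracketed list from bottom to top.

[0, 54, -1008]

i32.const 0   → [0]
i32.const 54  → [0, 54]
i32.const 72  → [0, 54, 72]
i32.const -14 → [0, 54, 72, -14]
i32.mul       → [0, 54, -1008]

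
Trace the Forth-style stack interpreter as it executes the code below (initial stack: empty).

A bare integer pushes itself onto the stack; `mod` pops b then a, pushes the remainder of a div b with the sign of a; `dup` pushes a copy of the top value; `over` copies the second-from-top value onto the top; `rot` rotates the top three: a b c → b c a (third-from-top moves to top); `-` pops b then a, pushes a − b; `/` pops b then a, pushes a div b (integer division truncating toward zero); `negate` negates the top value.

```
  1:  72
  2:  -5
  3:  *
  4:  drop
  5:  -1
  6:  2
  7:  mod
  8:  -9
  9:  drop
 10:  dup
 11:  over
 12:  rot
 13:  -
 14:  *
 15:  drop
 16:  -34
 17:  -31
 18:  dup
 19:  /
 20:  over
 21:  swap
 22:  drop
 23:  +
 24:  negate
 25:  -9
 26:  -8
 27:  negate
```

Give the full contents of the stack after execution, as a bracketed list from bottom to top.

72     -> 72
-5     -> 72 -5
*      -> -360
drop   -> (empty)
-1     -> -1
2      -> -1 2
mod    -> -1
-9     -> -1 -9
drop   -> -1
dup    -> -1 -1
over   -> -1 -1 -1
rot    -> -1 -1 -1
-      -> -1 0
*      -> 0
drop   -> (empty)
-34    -> -34
-31    -> -34 -31
dup    -> -34 -31 -31
/      -> -34 1
over   -> -34 1 -34
swap   -> -34 -34 1
drop   -> -34 -34
+      -> -68
negate -> 68
-9     -> 68 -9
-8     -> 68 -9 -8
negate -> 68 -9 8

[68, -9, 8]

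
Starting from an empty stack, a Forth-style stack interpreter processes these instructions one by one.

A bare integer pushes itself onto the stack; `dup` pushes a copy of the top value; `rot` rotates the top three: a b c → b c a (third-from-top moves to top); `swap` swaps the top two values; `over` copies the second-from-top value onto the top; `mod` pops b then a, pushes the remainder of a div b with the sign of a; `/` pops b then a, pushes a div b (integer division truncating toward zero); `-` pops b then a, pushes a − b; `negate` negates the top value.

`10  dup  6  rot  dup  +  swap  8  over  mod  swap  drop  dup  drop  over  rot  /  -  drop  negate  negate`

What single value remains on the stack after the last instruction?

10     → [10]
dup    → [10, 10]
6      → [10, 10, 6]
rot    → [10, 6, 10]
dup    → [10, 6, 10, 10]
+      → [10, 6, 20]
swap   → [10, 20, 6]
8      → [10, 20, 6, 8]
over   → [10, 20, 6, 8, 6]
mod    → [10, 20, 6, 2]
swap   → [10, 20, 2, 6]
drop   → [10, 20, 2]
dup    → [10, 20, 2, 2]
drop   → [10, 20, 2]
over   → [10, 20, 2, 20]
rot    → [10, 2, 20, 20]
/      → [10, 2, 1]
-      → [10, 1]
drop   → [10]
negate → [-10]
negate → [10]

10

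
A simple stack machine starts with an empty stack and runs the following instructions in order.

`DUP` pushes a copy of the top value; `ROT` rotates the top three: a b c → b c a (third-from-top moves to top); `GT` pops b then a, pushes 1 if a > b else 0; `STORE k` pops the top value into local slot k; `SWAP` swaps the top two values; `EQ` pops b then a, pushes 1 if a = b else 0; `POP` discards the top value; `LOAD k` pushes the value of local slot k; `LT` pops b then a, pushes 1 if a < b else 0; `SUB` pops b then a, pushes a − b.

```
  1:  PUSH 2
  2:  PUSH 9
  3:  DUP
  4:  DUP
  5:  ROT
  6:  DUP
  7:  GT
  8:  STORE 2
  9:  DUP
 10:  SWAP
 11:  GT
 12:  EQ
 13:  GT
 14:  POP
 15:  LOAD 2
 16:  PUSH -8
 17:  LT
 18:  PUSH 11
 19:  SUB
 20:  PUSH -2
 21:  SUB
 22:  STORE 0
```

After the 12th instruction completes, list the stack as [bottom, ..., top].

PUSH 2  : 2
PUSH 9  : 2 9
DUP     : 2 9 9
DUP     : 2 9 9 9
ROT     : 2 9 9 9
DUP     : 2 9 9 9 9
GT      : 2 9 9 0
STORE 2 : 2 9 9
DUP     : 2 9 9 9
SWAP    : 2 9 9 9
GT      : 2 9 0
EQ      : 2 0

[2, 0]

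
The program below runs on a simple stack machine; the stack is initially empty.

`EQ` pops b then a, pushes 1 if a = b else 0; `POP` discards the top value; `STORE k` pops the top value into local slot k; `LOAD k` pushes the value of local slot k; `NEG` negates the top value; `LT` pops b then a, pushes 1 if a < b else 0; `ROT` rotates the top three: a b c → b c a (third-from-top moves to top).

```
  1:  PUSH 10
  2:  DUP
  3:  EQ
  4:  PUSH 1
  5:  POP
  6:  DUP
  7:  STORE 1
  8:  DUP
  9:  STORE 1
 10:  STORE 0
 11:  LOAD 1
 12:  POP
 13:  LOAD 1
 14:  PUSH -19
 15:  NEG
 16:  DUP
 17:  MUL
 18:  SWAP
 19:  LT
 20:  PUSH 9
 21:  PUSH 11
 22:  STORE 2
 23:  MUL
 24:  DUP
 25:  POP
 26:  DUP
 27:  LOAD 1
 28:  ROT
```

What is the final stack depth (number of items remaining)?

3

PUSH 10  → [10]
DUP      → [10, 10]
EQ       → [1]
PUSH 1   → [1, 1]
POP      → [1]
DUP      → [1, 1]
STORE 1  → [1]
DUP      → [1, 1]
STORE 1  → [1]
STORE 0  → []
LOAD 1   → [1]
POP      → []
LOAD 1   → [1]
PUSH -19 → [1, -19]
NEG      → [1, 19]
DUP      → [1, 19, 19]
MUL      → [1, 361]
SWAP     → [361, 1]
LT       → [0]
PUSH 9   → [0, 9]
PUSH 11  → [0, 9, 11]
STORE 2  → [0, 9]
MUL      → [0]
DUP      → [0, 0]
POP      → [0]
DUP      → [0, 0]
LOAD 1   → [0, 0, 1]
ROT      → [0, 1, 0]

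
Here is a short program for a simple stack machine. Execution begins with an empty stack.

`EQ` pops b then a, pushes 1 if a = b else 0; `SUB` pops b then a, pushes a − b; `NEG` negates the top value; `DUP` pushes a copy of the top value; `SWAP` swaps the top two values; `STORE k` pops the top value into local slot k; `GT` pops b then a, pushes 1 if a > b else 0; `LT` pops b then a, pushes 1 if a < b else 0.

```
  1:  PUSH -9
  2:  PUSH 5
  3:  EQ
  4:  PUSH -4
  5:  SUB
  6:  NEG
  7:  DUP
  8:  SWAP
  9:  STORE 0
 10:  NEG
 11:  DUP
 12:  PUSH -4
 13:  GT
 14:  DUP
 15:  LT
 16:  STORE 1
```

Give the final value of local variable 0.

-4

PUSH -9 → [-9]
PUSH 5  → [-9, 5]
EQ      → [0]
PUSH -4 → [0, -4]
SUB     → [4]
NEG     → [-4]
DUP     → [-4, -4]
SWAP    → [-4, -4]
STORE 0 → [-4]
NEG     → [4]
DUP     → [4, 4]
PUSH -4 → [4, 4, -4]
GT      → [4, 1]
DUP     → [4, 1, 1]
LT      → [4, 0]
STORE 1 → [4]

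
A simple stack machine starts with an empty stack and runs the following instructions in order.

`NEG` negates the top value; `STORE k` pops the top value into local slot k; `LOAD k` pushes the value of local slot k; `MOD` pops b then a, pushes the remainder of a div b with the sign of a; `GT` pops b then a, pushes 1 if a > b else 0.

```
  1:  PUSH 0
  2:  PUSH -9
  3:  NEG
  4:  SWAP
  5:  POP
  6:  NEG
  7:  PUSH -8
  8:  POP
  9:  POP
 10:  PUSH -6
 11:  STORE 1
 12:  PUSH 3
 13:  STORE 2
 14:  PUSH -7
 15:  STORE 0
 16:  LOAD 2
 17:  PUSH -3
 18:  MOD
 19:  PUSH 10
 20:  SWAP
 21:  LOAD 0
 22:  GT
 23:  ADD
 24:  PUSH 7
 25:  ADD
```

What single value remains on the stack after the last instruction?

PUSH 0  : [0]
PUSH -9 : [0, -9]
NEG     : [0, 9]
SWAP    : [9, 0]
POP     : [9]
NEG     : [-9]
PUSH -8 : [-9, -8]
POP     : [-9]
POP     : []
PUSH -6 : [-6]
STORE 1 : []
PUSH 3  : [3]
STORE 2 : []
PUSH -7 : [-7]
STORE 0 : []
LOAD 2  : [3]
PUSH -3 : [3, -3]
MOD     : [0]
PUSH 10 : [0, 10]
SWAP    : [10, 0]
LOAD 0  : [10, 0, -7]
GT      : [10, 1]
ADD     : [11]
PUSH 7  : [11, 7]
ADD     : [18]

18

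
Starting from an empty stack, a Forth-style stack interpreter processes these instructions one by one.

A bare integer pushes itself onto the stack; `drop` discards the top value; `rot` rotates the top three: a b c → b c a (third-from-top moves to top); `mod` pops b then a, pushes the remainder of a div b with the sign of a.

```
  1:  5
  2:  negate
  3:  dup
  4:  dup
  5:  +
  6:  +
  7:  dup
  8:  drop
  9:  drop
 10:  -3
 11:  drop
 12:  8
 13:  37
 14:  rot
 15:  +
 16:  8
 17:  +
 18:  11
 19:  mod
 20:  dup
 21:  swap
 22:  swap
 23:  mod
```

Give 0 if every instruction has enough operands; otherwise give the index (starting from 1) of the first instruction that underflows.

5      -> 5
negate -> -5
dup    -> -5 -5
dup    -> -5 -5 -5
+      -> -5 -10
+      -> -15
dup    -> -15 -15
drop   -> -15
drop   -> (empty)
-3     -> -3
drop   -> (empty)
8      -> 8
37     -> 8 37
rot  — needs 3 operands, stack has 2 → underflow

14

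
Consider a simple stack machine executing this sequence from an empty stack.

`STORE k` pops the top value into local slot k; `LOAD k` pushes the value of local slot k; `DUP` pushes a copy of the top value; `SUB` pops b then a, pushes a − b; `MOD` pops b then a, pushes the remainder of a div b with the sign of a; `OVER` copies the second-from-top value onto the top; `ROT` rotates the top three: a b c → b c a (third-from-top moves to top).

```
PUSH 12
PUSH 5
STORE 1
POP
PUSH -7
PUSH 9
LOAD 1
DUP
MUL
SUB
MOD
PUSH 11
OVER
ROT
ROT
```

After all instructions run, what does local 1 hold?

PUSH 12 : [12]
PUSH 5  : [12, 5]
STORE 1 : [12]
POP     : []
PUSH -7 : [-7]
PUSH 9  : [-7, 9]
LOAD 1  : [-7, 9, 5]
DUP     : [-7, 9, 5, 5]
MUL     : [-7, 9, 25]
SUB     : [-7, -16]
MOD     : [-7]
PUSH 11 : [-7, 11]
OVER    : [-7, 11, -7]
ROT     : [11, -7, -7]
ROT     : [-7, -7, 11]

5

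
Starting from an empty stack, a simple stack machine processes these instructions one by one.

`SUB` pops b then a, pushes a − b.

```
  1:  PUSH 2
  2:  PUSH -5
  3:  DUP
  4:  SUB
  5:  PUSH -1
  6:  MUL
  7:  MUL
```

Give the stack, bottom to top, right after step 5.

PUSH 2   [2]
PUSH -5  [2, -5]
DUP      [2, -5, -5]
SUB      [2, 0]
PUSH -1  [2, 0, -1]

[2, 0, -1]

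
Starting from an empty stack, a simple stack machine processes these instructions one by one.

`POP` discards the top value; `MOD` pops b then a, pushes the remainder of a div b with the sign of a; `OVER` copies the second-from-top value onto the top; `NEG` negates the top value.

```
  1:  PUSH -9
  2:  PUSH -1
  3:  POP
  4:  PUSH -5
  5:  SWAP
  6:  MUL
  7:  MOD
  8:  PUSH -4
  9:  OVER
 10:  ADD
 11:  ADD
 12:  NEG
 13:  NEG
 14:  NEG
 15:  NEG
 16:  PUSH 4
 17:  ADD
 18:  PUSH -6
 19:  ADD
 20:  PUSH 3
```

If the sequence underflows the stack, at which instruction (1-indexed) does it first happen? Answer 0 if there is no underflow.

PUSH -9 → -9
PUSH -1 → -9 -1
POP     → -9
PUSH -5 → -9 -5
SWAP    → -5 -9
MUL     → 45
MOD  — needs 2 operands, stack has 1 → underflow

7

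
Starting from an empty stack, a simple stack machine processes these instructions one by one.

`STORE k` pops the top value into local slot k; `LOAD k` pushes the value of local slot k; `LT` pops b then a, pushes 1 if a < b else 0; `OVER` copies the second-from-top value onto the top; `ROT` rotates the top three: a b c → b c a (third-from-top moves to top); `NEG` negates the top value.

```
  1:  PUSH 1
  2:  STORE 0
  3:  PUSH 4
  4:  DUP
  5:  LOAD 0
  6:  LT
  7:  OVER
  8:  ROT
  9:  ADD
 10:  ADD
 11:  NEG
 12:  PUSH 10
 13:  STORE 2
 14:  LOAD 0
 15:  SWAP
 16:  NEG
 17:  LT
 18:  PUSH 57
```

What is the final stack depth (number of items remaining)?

PUSH 1  : [1]
STORE 0 : []
PUSH 4  : [4]
DUP     : [4, 4]
LOAD 0  : [4, 4, 1]
LT      : [4, 0]
OVER    : [4, 0, 4]
ROT     : [0, 4, 4]
ADD     : [0, 8]
ADD     : [8]
NEG     : [-8]
PUSH 10 : [-8, 10]
STORE 2 : [-8]
LOAD 0  : [-8, 1]
SWAP    : [1, -8]
NEG     : [1, 8]
LT      : [1]
PUSH 57 : [1, 57]

2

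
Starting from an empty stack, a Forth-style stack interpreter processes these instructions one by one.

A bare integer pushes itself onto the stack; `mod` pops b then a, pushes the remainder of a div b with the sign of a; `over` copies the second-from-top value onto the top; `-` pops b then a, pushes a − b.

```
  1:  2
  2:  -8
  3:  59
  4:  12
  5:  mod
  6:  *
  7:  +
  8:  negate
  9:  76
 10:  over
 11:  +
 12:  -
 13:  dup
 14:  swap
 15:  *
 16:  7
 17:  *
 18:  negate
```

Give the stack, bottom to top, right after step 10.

[86, 76, 86]

2      → 2
-8     → 2 -8
59     → 2 -8 59
12     → 2 -8 59 12
mod    → 2 -8 11
*      → 2 -88
+      → -86
negate → 86
76     → 86 76
over   → 86 76 86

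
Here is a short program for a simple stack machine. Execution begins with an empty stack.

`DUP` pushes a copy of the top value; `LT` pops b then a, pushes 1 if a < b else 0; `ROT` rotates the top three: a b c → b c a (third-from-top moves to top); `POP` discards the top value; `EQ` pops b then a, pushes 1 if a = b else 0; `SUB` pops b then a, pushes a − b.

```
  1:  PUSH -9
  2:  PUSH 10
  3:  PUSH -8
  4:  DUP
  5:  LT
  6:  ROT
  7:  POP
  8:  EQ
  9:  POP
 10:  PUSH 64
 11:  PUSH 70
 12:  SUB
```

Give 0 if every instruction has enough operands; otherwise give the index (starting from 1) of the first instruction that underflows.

0

PUSH -9  -9
PUSH 10  -9 10
PUSH -8  -9 10 -8
DUP      -9 10 -8 -8
LT       -9 10 0
ROT      10 0 -9
POP      10 0
EQ       0
POP      (empty)
PUSH 64  64
PUSH 70  64 70
SUB      -6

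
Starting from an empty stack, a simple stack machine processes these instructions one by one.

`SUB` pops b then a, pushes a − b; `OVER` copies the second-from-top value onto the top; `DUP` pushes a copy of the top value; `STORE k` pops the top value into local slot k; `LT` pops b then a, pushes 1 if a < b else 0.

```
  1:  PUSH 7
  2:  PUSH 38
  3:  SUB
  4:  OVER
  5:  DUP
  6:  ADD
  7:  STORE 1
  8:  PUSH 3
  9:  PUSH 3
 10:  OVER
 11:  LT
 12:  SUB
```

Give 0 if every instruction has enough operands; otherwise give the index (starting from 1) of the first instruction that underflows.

4

PUSH 7  -> [7]
PUSH 38 -> [7, 38]
SUB     -> [-31]
OVER  — needs 2 operands, stack has 1 → underflow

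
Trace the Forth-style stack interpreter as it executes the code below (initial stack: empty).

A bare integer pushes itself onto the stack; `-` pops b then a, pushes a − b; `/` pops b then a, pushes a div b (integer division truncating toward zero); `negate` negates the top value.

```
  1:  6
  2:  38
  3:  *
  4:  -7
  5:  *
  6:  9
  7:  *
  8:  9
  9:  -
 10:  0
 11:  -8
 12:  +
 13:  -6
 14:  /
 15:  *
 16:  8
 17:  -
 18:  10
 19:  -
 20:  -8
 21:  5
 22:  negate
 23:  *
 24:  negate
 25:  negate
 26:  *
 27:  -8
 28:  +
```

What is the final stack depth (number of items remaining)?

6      : [6]
38     : [6, 38]
*      : [228]
-7     : [228, -7]
*      : [-1596]
9      : [-1596, 9]
*      : [-14364]
9      : [-14364, 9]
-      : [-14373]
0      : [-14373, 0]
-8     : [-14373, 0, -8]
+      : [-14373, -8]
-6     : [-14373, -8, -6]
/      : [-14373, 1]
*      : [-14373]
8      : [-14373, 8]
-      : [-14381]
10     : [-14381, 10]
-      : [-14391]
-8     : [-14391, -8]
5      : [-14391, -8, 5]
negate : [-14391, -8, -5]
*      : [-14391, 40]
negate : [-14391, -40]
negate : [-14391, 40]
*      : [-575640]
-8     : [-575640, -8]
+      : [-575648]

1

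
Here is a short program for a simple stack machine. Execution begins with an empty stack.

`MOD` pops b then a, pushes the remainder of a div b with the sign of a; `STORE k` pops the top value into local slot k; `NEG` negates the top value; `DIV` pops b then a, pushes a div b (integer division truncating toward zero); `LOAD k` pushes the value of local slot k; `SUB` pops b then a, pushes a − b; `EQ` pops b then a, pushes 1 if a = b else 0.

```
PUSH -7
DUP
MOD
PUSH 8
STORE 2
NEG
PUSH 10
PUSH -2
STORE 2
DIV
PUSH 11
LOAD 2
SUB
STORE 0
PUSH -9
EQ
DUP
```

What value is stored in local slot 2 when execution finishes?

-2

PUSH -7 -> -7
DUP     -> -7 -7
MOD     -> 0
PUSH 8  -> 0 8
STORE 2 -> 0
NEG     -> 0
PUSH 10 -> 0 10
PUSH -2 -> 0 10 -2
STORE 2 -> 0 10
DIV     -> 0
PUSH 11 -> 0 11
LOAD 2  -> 0 11 -2
SUB     -> 0 13
STORE 0 -> 0
PUSH -9 -> 0 -9
EQ      -> 0
DUP     -> 0 0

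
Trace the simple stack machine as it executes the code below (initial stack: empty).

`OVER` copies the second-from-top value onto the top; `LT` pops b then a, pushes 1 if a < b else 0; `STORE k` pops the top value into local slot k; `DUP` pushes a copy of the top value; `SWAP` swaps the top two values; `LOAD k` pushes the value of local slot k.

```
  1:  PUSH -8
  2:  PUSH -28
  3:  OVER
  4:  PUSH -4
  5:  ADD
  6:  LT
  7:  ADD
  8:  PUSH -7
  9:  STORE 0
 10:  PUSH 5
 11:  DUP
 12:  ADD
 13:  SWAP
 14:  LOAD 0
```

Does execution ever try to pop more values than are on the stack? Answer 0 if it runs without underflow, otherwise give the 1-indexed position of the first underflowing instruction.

0

PUSH -8  → [-8]
PUSH -28 → [-8, -28]
OVER     → [-8, -28, -8]
PUSH -4  → [-8, -28, -8, -4]
ADD      → [-8, -28, -12]
LT       → [-8, 1]
ADD      → [-7]
PUSH -7  → [-7, -7]
STORE 0  → [-7]
PUSH 5   → [-7, 5]
DUP      → [-7, 5, 5]
ADD      → [-7, 10]
SWAP     → [10, -7]
LOAD 0   → [10, -7, -7]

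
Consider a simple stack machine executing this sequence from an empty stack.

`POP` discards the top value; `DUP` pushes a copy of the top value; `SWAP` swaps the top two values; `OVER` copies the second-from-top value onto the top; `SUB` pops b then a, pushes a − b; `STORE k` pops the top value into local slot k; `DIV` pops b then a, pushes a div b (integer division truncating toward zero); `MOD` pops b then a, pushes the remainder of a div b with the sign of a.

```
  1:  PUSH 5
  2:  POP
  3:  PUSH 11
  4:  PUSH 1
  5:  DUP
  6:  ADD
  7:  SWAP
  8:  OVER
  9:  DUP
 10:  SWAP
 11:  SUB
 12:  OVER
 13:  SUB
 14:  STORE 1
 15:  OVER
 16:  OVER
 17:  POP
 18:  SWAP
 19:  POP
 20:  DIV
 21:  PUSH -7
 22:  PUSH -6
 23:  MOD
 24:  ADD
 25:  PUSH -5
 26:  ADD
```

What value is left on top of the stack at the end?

-5

PUSH 5  -> 5
POP     -> (empty)
PUSH 11 -> 11
PUSH 1  -> 11 1
DUP     -> 11 1 1
ADD     -> 11 2
SWAP    -> 2 11
OVER    -> 2 11 2
DUP     -> 2 11 2 2
SWAP    -> 2 11 2 2
SUB     -> 2 11 0
OVER    -> 2 11 0 11
SUB     -> 2 11 -11
STORE 1 -> 2 11
OVER    -> 2 11 2
OVER    -> 2 11 2 11
POP     -> 2 11 2
SWAP    -> 2 2 11
POP     -> 2 2
DIV     -> 1
PUSH -7 -> 1 -7
PUSH -6 -> 1 -7 -6
MOD     -> 1 -1
ADD     -> 0
PUSH -5 -> 0 -5
ADD     -> -5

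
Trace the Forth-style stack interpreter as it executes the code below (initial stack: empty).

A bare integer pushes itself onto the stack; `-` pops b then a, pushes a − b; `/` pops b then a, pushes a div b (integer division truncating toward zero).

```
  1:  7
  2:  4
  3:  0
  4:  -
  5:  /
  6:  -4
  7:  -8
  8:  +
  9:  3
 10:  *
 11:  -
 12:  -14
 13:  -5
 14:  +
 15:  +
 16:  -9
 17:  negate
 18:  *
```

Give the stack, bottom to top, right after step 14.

[37, -19]

7   → [7]
4   → [7, 4]
0   → [7, 4, 0]
-   → [7, 4]
/   → [1]
-4  → [1, -4]
-8  → [1, -4, -8]
+   → [1, -12]
3   → [1, -12, 3]
*   → [1, -36]
-   → [37]
-14 → [37, -14]
-5  → [37, -14, -5]
+   → [37, -19]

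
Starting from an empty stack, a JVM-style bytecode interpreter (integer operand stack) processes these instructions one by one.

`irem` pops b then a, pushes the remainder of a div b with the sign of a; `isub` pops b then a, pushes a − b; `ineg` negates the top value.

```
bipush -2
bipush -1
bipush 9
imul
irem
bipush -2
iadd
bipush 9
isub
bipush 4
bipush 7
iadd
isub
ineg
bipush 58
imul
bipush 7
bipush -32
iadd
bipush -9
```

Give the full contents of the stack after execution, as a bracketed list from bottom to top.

[1392, -25, -9]

bipush -2   [-2]
bipush -1   [-2, -1]
bipush 9    [-2, -1, 9]
imul        [-2, -9]
irem        [-2]
bipush -2   [-2, -2]
iadd        [-4]
bipush 9    [-4, 9]
isub        [-13]
bipush 4    [-13, 4]
bipush 7    [-13, 4, 7]
iadd        [-13, 11]
isub        [-24]
ineg        [24]
bipush 58   [24, 58]
imul        [1392]
bipush 7    [1392, 7]
bipush -32  [1392, 7, -32]
iadd        [1392, -25]
bipush -9   [1392, -25, -9]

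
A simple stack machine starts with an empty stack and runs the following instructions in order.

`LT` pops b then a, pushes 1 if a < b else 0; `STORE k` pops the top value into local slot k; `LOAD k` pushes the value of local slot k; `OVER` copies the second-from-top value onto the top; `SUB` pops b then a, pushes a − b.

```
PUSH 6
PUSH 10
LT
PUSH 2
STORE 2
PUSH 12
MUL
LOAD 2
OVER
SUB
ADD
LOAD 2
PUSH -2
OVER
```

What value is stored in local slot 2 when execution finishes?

2

PUSH 6  -> [6]
PUSH 10 -> [6, 10]
LT      -> [1]
PUSH 2  -> [1, 2]
STORE 2 -> [1]
PUSH 12 -> [1, 12]
MUL     -> [12]
LOAD 2  -> [12, 2]
OVER    -> [12, 2, 12]
SUB     -> [12, -10]
ADD     -> [2]
LOAD 2  -> [2, 2]
PUSH -2 -> [2, 2, -2]
OVER    -> [2, 2, -2, 2]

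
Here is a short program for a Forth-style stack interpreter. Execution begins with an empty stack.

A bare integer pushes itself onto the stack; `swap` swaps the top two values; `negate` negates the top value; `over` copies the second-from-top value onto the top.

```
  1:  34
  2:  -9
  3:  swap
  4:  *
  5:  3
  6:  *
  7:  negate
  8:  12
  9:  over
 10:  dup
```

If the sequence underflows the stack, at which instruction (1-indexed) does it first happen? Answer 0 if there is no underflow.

34     : [34]
-9     : [34, -9]
swap   : [-9, 34]
*      : [-306]
3      : [-306, 3]
*      : [-918]
negate : [918]
12     : [918, 12]
over   : [918, 12, 918]
dup    : [918, 12, 918, 918]

0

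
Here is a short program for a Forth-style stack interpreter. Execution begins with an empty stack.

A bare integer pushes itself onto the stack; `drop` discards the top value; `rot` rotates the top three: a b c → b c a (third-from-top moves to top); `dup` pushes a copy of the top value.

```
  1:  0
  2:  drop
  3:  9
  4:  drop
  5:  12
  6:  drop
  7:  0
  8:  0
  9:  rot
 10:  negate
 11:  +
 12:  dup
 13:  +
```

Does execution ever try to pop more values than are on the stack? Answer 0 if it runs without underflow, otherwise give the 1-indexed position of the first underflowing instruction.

0    -> 0
drop -> (empty)
9    -> 9
drop -> (empty)
12   -> 12
drop -> (empty)
0    -> 0
0    -> 0 0
rot  — needs 3 operands, stack has 2 → underflow

9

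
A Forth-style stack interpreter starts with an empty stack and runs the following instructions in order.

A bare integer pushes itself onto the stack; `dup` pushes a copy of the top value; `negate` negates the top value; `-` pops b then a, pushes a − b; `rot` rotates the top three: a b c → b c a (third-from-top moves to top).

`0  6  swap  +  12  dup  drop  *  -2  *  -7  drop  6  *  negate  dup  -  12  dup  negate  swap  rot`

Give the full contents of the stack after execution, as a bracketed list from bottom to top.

0       0
6       0 6
swap    6 0
+       6
12      6 12
dup     6 12 12
drop    6 12
*       72
-2      72 -2
*       -144
-7      -144 -7
drop    -144
6       -144 6
*       -864
negate  864
dup     864 864
-       0
12      0 12
dup     0 12 12
negate  0 12 -12
swap    0 -12 12
rot     -12 12 0

[-12, 12, 0]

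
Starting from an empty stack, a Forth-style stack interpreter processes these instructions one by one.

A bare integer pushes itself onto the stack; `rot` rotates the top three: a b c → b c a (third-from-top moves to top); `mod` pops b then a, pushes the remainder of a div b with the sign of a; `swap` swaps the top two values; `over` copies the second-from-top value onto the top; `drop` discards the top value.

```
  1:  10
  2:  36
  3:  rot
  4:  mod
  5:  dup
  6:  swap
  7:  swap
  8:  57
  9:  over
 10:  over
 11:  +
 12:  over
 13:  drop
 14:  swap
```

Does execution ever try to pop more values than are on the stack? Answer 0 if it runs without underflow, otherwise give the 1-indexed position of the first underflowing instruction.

10 → 10
36 → 10 36
rot  — needs 3 operands, stack has 2 → underflow

3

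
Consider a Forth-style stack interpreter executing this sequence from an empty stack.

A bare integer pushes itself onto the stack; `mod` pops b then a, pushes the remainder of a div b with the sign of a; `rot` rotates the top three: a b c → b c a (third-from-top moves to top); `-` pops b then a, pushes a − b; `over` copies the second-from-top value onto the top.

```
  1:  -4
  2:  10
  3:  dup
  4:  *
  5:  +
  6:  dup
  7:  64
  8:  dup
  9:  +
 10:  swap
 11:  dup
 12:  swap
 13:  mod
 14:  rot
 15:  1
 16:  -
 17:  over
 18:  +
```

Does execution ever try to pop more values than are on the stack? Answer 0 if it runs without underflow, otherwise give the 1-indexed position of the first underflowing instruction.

0

-4   : -4
10   : -4 10
dup  : -4 10 10
*    : -4 100
+    : 96
dup  : 96 96
64   : 96 96 64
dup  : 96 96 64 64
+    : 96 96 128
swap : 96 128 96
dup  : 96 128 96 96
swap : 96 128 96 96
mod  : 96 128 0
rot  : 128 0 96
1    : 128 0 96 1
-    : 128 0 95
over : 128 0 95 0
+    : 128 0 95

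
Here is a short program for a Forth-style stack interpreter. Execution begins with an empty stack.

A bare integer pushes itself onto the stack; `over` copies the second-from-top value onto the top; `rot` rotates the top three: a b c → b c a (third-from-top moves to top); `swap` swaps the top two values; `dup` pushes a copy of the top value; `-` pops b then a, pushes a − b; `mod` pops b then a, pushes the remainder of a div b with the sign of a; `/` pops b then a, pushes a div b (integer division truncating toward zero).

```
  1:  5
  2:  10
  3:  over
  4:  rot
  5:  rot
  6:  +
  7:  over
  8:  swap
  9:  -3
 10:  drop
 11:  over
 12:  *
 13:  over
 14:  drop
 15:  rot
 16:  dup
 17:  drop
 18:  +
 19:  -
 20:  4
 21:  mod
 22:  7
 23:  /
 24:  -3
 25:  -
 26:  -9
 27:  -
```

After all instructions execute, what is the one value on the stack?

5    : 5
10   : 5 10
over : 5 10 5
rot  : 10 5 5
rot  : 5 5 10
+    : 5 15
over : 5 15 5
swap : 5 5 15
-3   : 5 5 15 -3
drop : 5 5 15
over : 5 5 15 5
*    : 5 5 75
over : 5 5 75 5
drop : 5 5 75
rot  : 5 75 5
dup  : 5 75 5 5
drop : 5 75 5
+    : 5 80
-    : -75
4    : -75 4
mod  : -3
7    : -3 7
/    : 0
-3   : 0 -3
-    : 3
-9   : 3 -9
-    : 12

12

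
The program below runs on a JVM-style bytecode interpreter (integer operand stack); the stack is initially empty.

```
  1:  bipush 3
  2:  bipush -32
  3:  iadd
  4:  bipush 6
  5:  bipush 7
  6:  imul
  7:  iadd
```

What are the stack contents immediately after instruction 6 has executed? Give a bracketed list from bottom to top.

bipush 3   → 3
bipush -32 → 3 -32
iadd       → -29
bipush 6   → -29 6
bipush 7   → -29 6 7
imul       → -29 42

[-29, 42]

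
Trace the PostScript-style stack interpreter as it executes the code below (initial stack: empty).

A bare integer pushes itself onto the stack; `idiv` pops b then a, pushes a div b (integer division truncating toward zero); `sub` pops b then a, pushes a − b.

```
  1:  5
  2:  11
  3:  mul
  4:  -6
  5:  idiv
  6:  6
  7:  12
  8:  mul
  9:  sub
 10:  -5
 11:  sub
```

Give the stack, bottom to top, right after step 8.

[-9, 72]

5    → 5
11   → 5 11
mul  → 55
-6   → 55 -6
idiv → -9
6    → -9 6
12   → -9 6 12
mul  → -9 72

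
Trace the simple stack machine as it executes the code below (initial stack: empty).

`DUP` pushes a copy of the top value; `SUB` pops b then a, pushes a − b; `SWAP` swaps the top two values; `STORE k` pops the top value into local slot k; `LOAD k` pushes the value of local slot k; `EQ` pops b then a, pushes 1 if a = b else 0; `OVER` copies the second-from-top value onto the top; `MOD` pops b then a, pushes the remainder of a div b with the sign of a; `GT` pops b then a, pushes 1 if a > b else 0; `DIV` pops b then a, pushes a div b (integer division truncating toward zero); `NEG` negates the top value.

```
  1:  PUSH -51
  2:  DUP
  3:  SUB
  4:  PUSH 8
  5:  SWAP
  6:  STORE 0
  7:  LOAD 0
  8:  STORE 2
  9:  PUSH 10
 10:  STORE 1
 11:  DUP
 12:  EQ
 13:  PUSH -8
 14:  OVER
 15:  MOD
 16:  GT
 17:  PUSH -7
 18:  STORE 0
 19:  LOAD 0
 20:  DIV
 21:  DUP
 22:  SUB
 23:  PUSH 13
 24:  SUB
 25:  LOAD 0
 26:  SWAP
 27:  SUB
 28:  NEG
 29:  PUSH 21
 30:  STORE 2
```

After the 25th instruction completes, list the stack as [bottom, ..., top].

[-13, -7]

PUSH -51 → [-51]
DUP      → [-51, -51]
SUB      → [0]
PUSH 8   → [0, 8]
SWAP     → [8, 0]
STORE 0  → [8]
LOAD 0   → [8, 0]
STORE 2  → [8]
PUSH 10  → [8, 10]
STORE 1  → [8]
DUP      → [8, 8]
EQ       → [1]
PUSH -8  → [1, -8]
OVER     → [1, -8, 1]
MOD      → [1, 0]
GT       → [1]
PUSH -7  → [1, -7]
STORE 0  → [1]
LOAD 0   → [1, -7]
DIV      → [0]
DUP      → [0, 0]
SUB      → [0]
PUSH 13  → [0, 13]
SUB      → [-13]
LOAD 0   → [-13, -7]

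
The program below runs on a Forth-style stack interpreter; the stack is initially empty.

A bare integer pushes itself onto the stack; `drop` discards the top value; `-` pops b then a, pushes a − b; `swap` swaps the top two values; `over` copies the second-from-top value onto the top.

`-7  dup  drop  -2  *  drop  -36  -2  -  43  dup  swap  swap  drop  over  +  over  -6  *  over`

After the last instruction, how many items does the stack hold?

-7   : [-7]
dup  : [-7, -7]
drop : [-7]
-2   : [-7, -2]
*    : [14]
drop : []
-36  : [-36]
-2   : [-36, -2]
-    : [-34]
43   : [-34, 43]
dup  : [-34, 43, 43]
swap : [-34, 43, 43]
swap : [-34, 43, 43]
drop : [-34, 43]
over : [-34, 43, -34]
+    : [-34, 9]
over : [-34, 9, -34]
-6   : [-34, 9, -34, -6]
*    : [-34, 9, 204]
over : [-34, 9, 204, 9]

4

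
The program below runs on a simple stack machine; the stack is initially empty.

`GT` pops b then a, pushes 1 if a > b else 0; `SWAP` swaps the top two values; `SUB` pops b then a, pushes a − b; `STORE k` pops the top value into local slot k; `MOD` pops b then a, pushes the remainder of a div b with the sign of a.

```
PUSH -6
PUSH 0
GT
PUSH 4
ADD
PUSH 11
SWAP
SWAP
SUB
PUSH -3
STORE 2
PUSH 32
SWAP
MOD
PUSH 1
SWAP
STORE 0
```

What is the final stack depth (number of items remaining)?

PUSH -6 → -6
PUSH 0  → -6 0
GT      → 0
PUSH 4  → 0 4
ADD     → 4
PUSH 11 → 4 11
SWAP    → 11 4
SWAP    → 4 11
SUB     → -7
PUSH -3 → -7 -3
STORE 2 → -7
PUSH 32 → -7 32
SWAP    → 32 -7
MOD     → 4
PUSH 1  → 4 1
SWAP    → 1 4
STORE 0 → 1

1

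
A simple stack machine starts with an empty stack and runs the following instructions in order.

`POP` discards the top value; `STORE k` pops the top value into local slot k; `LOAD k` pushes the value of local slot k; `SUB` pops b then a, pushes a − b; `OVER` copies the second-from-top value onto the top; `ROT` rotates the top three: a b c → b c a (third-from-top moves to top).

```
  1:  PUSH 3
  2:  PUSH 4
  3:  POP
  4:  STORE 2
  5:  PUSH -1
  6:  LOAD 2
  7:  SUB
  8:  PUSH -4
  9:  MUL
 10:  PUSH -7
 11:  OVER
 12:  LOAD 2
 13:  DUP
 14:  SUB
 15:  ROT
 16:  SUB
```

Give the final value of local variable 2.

PUSH 3   [3]
PUSH 4   [3, 4]
POP      [3]
STORE 2  []
PUSH -1  [-1]
LOAD 2   [-1, 3]
SUB      [-4]
PUSH -4  [-4, -4]
MUL      [16]
PUSH -7  [16, -7]
OVER     [16, -7, 16]
LOAD 2   [16, -7, 16, 3]
DUP      [16, -7, 16, 3, 3]
SUB      [16, -7, 16, 0]
ROT      [16, 16, 0, -7]
SUB      [16, 16, 7]

3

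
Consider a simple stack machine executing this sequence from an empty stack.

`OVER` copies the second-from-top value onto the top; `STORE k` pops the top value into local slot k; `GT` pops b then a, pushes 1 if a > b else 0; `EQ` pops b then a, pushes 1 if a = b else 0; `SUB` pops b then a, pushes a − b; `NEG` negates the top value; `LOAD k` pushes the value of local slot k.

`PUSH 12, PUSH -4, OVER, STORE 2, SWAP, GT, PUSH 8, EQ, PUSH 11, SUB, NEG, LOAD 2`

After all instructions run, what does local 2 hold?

12

PUSH 12 : 12
PUSH -4 : 12 -4
OVER    : 12 -4 12
STORE 2 : 12 -4
SWAP    : -4 12
GT      : 0
PUSH 8  : 0 8
EQ      : 0
PUSH 11 : 0 11
SUB     : -11
NEG     : 11
LOAD 2  : 11 12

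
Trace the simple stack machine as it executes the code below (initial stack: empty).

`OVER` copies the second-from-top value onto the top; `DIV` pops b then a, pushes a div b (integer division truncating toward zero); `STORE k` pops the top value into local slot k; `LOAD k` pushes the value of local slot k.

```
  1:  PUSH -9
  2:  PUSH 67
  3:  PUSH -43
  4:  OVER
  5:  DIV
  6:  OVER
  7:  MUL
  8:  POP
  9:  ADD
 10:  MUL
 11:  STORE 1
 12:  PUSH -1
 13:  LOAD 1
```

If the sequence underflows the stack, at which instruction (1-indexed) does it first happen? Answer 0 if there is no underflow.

10

PUSH -9  : [-9]
PUSH 67  : [-9, 67]
PUSH -43 : [-9, 67, -43]
OVER     : [-9, 67, -43, 67]
DIV      : [-9, 67, 0]
OVER     : [-9, 67, 0, 67]
MUL      : [-9, 67, 0]
POP      : [-9, 67]
ADD      : [58]
MUL  — needs 2 operands, stack has 1 → underflow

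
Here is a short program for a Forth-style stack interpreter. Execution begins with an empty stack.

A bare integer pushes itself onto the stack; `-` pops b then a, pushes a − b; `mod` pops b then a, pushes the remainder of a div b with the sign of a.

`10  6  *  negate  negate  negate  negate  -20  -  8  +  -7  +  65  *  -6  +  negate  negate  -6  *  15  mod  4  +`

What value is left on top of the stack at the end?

10      [10]
6       [10, 6]
*       [60]
negate  [-60]
negate  [60]
negate  [-60]
negate  [60]
-20     [60, -20]
-       [80]
8       [80, 8]
+       [88]
-7      [88, -7]
+       [81]
65      [81, 65]
*       [5265]
-6      [5265, -6]
+       [5259]
negate  [-5259]
negate  [5259]
-6      [5259, -6]
*       [-31554]
15      [-31554, 15]
mod     [-9]
4       [-9, 4]
+       [-5]

-5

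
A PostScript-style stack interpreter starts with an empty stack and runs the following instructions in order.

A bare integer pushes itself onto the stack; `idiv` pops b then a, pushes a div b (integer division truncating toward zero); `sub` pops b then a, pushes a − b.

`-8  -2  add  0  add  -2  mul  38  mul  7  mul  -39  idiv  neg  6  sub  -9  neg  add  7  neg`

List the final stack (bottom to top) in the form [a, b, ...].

[139, -7]

-8   : [-8]
-2   : [-8, -2]
add  : [-10]
0    : [-10, 0]
add  : [-10]
-2   : [-10, -2]
mul  : [20]
38   : [20, 38]
mul  : [760]
7    : [760, 7]
mul  : [5320]
-39  : [5320, -39]
idiv : [-136]
neg  : [136]
6    : [136, 6]
sub  : [130]
-9   : [130, -9]
neg  : [130, 9]
add  : [139]
7    : [139, 7]
neg  : [139, -7]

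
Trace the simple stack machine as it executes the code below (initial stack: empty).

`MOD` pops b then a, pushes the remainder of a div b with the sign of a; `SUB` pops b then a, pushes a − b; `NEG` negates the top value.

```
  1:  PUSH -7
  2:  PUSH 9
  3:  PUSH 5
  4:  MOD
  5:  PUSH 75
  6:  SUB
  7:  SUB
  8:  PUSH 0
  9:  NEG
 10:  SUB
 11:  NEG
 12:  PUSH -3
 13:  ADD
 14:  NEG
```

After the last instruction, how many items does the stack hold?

1

PUSH -7 -> [-7]
PUSH 9  -> [-7, 9]
PUSH 5  -> [-7, 9, 5]
MOD     -> [-7, 4]
PUSH 75 -> [-7, 4, 75]
SUB     -> [-7, -71]
SUB     -> [64]
PUSH 0  -> [64, 0]
NEG     -> [64, 0]
SUB     -> [64]
NEG     -> [-64]
PUSH -3 -> [-64, -3]
ADD     -> [-67]
NEG     -> [67]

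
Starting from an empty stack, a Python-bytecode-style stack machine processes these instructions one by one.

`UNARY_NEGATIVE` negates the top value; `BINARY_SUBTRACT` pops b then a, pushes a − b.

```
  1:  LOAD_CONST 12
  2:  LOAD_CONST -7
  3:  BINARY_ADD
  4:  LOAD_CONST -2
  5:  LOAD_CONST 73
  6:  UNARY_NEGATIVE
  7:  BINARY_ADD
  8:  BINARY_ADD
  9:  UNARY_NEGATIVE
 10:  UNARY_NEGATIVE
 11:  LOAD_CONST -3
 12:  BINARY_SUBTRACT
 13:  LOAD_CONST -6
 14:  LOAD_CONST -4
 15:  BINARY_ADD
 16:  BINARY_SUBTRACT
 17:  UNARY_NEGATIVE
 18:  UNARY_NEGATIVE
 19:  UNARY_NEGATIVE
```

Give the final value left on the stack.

LOAD_CONST 12    [12]
LOAD_CONST -7    [12, -7]
BINARY_ADD       [5]
LOAD_CONST -2    [5, -2]
LOAD_CONST 73    [5, -2, 73]
UNARY_NEGATIVE   [5, -2, -73]
BINARY_ADD       [5, -75]
BINARY_ADD       [-70]
UNARY_NEGATIVE   [70]
UNARY_NEGATIVE   [-70]
LOAD_CONST -3    [-70, -3]
BINARY_SUBTRACT  [-67]
LOAD_CONST -6    [-67, -6]
LOAD_CONST -4    [-67, -6, -4]
BINARY_ADD       [-67, -10]
BINARY_SUBTRACT  [-57]
UNARY_NEGATIVE   [57]
UNARY_NEGATIVE   [-57]
UNARY_NEGATIVE   [57]

57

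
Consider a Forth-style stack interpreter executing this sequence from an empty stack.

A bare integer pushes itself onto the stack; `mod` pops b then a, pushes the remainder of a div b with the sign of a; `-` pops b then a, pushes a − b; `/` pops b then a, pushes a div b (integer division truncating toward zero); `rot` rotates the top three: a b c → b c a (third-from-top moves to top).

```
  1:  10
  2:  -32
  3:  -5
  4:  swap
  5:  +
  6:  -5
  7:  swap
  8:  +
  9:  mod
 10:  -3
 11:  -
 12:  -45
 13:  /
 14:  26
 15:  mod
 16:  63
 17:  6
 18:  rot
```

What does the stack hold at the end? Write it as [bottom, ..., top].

[63, 6, 0]

10   -> 10
-32  -> 10 -32
-5   -> 10 -32 -5
swap -> 10 -5 -32
+    -> 10 -37
-5   -> 10 -37 -5
swap -> 10 -5 -37
+    -> 10 -42
mod  -> 10
-3   -> 10 -3
-    -> 13
-45  -> 13 -45
/    -> 0
26   -> 0 26
mod  -> 0
63   -> 0 63
6    -> 0 63 6
rot  -> 63 6 0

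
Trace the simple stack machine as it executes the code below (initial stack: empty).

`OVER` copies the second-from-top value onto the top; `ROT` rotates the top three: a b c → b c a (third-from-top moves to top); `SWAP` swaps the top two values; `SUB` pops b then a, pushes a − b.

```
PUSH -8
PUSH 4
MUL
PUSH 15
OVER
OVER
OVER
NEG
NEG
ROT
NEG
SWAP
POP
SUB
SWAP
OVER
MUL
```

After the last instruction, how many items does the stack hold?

PUSH -8 : -8
PUSH 4  : -8 4
MUL     : -32
PUSH 15 : -32 15
OVER    : -32 15 -32
OVER    : -32 15 -32 15
OVER    : -32 15 -32 15 -32
NEG     : -32 15 -32 15 32
NEG     : -32 15 -32 15 -32
ROT     : -32 15 15 -32 -32
NEG     : -32 15 15 -32 32
SWAP    : -32 15 15 32 -32
POP     : -32 15 15 32
SUB     : -32 15 -17
SWAP    : -32 -17 15
OVER    : -32 -17 15 -17
MUL     : -32 -17 -255

3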